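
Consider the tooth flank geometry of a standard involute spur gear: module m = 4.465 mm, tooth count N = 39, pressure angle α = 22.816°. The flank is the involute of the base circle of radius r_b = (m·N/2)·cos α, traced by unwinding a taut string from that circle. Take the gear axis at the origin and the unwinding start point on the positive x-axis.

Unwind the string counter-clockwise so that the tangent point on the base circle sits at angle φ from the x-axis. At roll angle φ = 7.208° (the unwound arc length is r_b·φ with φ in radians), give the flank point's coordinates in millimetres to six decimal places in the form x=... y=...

pitch radius r_p = m·N/2 = 4.465·39/2 = 87.067500
base radius r_b = r_p·cos α = 87.067500·cos 22.816° = 80.254895
roll angle φ = 7.208° = 0.12580333 rad
x = r_b·(cos φ + φ·sin φ) = 80.254895·(0.99209719 + 0.12580333·0.12547176) = 80.887460
y = r_b·(sin φ − φ·cos φ) = 80.254895·(0.12547176 − 0.12580333·0.99209719) = 0.053179

x=80.887460 y=0.053179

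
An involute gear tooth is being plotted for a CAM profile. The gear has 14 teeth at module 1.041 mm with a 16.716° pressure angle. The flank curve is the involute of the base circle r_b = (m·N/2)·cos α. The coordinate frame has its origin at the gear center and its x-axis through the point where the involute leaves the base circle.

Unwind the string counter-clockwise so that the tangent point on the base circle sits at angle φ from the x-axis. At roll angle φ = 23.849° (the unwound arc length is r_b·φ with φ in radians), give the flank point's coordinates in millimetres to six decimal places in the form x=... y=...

pitch radius r_p = m·N/2 = 1.041·14/2 = 7.287000
base radius r_b = r_p·cos α = 7.287000·cos 16.716° = 6.979067
roll angle φ = 23.849° = 0.41624357 rad
x = r_b·(cos φ + φ·sin φ) = 6.979067·(0.91461422 + 0.41624357·0.40432763) = 7.557723
y = r_b·(sin φ − φ·cos φ) = 6.979067·(0.40432763 − 0.41624357·0.91461422) = 0.164883

x=7.557723 y=0.164883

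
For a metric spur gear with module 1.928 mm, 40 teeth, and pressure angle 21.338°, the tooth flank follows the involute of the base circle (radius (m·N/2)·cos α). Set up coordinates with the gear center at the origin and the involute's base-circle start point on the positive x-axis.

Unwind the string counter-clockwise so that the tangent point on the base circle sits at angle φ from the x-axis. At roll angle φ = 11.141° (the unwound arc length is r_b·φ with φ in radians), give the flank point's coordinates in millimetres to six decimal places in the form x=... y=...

pitch radius r_p = m·N/2 = 1.928·40/2 = 38.560000
base radius r_b = r_p·cos α = 38.560000·cos 21.338° = 35.916716
roll angle φ = 11.141° = 0.19444713 rad
x = r_b·(cos φ + φ·sin φ) = 35.916716·(0.98115465 + 0.19444713·0.19322412) = 36.589311
y = r_b·(sin φ − φ·cos φ) = 35.916716·(0.19322412 − 0.19444713·0.98115465) = 0.087687

x=36.589311 y=0.087687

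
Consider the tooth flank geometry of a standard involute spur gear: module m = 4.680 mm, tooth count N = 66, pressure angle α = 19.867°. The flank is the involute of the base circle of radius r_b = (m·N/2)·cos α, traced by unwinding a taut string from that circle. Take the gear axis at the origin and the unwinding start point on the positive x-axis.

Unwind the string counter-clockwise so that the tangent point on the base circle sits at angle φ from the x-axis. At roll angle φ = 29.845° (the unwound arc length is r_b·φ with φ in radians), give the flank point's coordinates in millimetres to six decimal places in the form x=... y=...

x=163.636837 y=6.658970

pitch radius r_p = m·N/2 = 4.680·66/2 = 154.440000
base radius r_b = r_p·cos α = 154.440000·cos 19.867° = 145.248351
roll angle φ = 29.845° = 0.52089352 rad
x = r_b·(cos φ + φ·sin φ) = 145.248351·(0.86737486 + 0.52089352·0.49765535) = 163.636837
y = r_b·(sin φ − φ·cos φ) = 145.248351·(0.49765535 − 0.52089352·0.86737486) = 6.658970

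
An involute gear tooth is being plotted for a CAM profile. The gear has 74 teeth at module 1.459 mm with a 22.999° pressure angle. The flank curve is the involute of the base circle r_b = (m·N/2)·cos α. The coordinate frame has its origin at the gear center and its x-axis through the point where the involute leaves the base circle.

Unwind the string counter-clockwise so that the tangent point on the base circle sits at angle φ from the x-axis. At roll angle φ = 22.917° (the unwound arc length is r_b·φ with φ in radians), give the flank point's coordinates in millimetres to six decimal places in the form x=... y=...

pitch radius r_p = m·N/2 = 1.459·74/2 = 53.983000
base radius r_b = r_p·cos α = 53.983000·cos 22.999° = 49.691982
roll angle φ = 22.917° = 0.39997710 rad
x = r_b·(cos φ + φ·sin φ) = 49.691982·(0.92106991 + 0.39997710·0.38939725) = 53.509314
y = r_b·(sin φ − φ·cos φ) = 49.691982·(0.38939725 − 0.39997710·0.92106991) = 1.043054

x=53.509314 y=1.043054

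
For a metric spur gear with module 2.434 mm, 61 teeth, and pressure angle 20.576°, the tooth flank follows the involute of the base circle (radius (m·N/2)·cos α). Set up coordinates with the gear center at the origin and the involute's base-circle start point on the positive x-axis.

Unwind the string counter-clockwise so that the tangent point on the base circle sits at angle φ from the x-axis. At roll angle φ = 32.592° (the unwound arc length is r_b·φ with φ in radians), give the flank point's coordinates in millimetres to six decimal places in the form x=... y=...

pitch radius r_p = m·N/2 = 2.434·61/2 = 74.237000
base radius r_b = r_p·cos α = 74.237000·cos 20.576° = 69.501187
roll angle φ = 32.592° = 0.56883771 rad
x = r_b·(cos φ + φ·sin φ) = 69.501187·(0.84252762 + 0.56883771·0.53865315) = 79.852265
y = r_b·(sin φ − φ·cos φ) = 69.501187·(0.53865315 − 0.56883771·0.84252762) = 4.127792

x=79.852265 y=4.127792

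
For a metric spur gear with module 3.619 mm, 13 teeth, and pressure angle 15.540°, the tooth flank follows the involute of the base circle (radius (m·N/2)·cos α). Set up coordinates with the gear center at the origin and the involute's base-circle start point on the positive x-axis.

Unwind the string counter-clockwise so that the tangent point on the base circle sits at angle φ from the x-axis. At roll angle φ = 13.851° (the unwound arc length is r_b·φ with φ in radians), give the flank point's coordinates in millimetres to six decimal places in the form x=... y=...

pitch radius r_p = m·N/2 = 3.619·13/2 = 23.523500
base radius r_b = r_p·cos α = 23.523500·cos 15.540° = 22.663567
roll angle φ = 13.851° = 0.24174555 rad
x = r_b·(cos φ + φ·sin φ) = 22.663567·(0.97092157 + 0.24174555·0.23939779) = 23.316162
y = r_b·(sin φ − φ·cos φ) = 22.663567·(0.23939779 − 0.24174555·0.97092157) = 0.106107

x=23.316162 y=0.106107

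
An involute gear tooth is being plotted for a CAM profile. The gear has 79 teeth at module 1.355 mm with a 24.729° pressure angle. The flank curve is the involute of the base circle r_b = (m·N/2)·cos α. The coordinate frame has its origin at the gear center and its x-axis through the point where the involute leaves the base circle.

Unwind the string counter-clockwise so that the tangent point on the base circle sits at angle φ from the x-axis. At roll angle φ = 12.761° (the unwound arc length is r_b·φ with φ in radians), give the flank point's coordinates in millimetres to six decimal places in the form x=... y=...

pitch radius r_p = m·N/2 = 1.355·79/2 = 53.522500
base radius r_b = r_p·cos α = 53.522500·cos 24.729° = 48.614303
roll angle φ = 12.761° = 0.22272147 rad
x = r_b·(cos φ + φ·sin φ) = 48.614303·(0.97529993 + 0.22272147·0.22088468) = 49.805144
y = r_b·(sin φ − φ·cos φ) = 48.614303·(0.22088468 − 0.22272147·0.97529993) = 0.178145

x=49.805144 y=0.178145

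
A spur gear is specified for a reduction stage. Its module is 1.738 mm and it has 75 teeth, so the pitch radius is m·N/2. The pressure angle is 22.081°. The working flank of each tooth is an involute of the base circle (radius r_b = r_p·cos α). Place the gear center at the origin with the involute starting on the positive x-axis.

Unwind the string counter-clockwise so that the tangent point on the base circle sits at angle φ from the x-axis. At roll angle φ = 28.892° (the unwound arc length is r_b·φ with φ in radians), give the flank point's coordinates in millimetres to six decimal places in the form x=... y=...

pitch radius r_p = m·N/2 = 1.738·75/2 = 65.175000
base radius r_b = r_p·cos α = 65.175000·cos 22.081° = 60.394631
roll angle φ = 28.892° = 0.50426053 rad
x = r_b·(cos φ + φ·sin φ) = 60.394631·(0.87553200 + 0.50426053·0.48316014) = 67.591895
y = r_b·(sin φ − φ·cos φ) = 60.394631·(0.48316014 − 0.50426053·0.87553200) = 2.516277

x=67.591895 y=2.516277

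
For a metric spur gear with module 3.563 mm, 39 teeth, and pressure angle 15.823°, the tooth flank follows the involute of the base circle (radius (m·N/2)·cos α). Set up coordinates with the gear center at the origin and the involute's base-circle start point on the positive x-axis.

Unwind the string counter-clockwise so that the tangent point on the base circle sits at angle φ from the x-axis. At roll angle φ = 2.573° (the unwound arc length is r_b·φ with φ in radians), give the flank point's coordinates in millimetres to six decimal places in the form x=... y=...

x=66.913232 y=0.002018

pitch radius r_p = m·N/2 = 3.563·39/2 = 69.478500
base radius r_b = r_p·cos α = 69.478500·cos 15.823° = 66.845863
roll angle φ = 2.573° = 0.04490732 rad
x = r_b·(cos φ + φ·sin φ) = 66.845863·(0.99899184 + 0.04490732·0.04489223) = 66.913232
y = r_b·(sin φ − φ·cos φ) = 66.845863·(0.04489223 − 0.04490732·0.99899184) = 0.002018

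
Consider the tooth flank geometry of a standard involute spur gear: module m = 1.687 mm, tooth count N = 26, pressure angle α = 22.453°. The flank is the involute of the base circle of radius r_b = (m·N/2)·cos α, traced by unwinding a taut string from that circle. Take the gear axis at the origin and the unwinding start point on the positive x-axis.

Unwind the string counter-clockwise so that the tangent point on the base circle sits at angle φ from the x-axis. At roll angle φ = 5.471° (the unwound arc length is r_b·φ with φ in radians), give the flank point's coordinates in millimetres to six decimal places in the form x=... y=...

pitch radius r_p = m·N/2 = 1.687·26/2 = 21.931000
base radius r_b = r_p·cos α = 21.931000·cos 22.453° = 20.268480
roll angle φ = 5.471° = 0.09548696 rad
x = r_b·(cos φ + φ·sin φ) = 20.268480·(0.99544458 + 0.09548696·0.09534192) = 20.360671
y = r_b·(sin φ − φ·cos φ) = 20.268480·(0.09534192 − 0.09548696·0.99544458) = 0.005877

x=20.360671 y=0.005877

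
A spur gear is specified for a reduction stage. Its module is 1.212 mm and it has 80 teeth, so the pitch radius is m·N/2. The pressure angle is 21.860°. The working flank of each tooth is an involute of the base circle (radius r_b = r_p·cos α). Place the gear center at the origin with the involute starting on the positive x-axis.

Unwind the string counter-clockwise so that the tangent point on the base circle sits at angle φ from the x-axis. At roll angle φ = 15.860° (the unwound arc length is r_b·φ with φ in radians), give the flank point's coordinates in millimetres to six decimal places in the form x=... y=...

x=46.685034 y=0.315678

pitch radius r_p = m·N/2 = 1.212·80/2 = 48.480000
base radius r_b = r_p·cos α = 48.480000·cos 21.860° = 44.994115
roll angle φ = 15.860° = 0.27680922 rad
x = r_b·(cos φ + φ·sin φ) = 44.994115·(0.96193233 + 0.27680922·0.27328773) = 46.685034
y = r_b·(sin φ − φ·cos φ) = 44.994115·(0.27328773 − 0.27680922·0.96193233) = 0.315678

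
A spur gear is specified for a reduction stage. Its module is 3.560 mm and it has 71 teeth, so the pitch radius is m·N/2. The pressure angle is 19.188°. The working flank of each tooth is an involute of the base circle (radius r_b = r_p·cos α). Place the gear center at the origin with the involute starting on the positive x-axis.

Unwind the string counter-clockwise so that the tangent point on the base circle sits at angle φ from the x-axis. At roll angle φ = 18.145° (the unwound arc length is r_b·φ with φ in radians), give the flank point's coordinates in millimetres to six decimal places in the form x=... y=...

pitch radius r_p = m·N/2 = 3.560·71/2 = 126.380000
base radius r_b = r_p·cos α = 126.380000·cos 19.188° = 119.358988
roll angle φ = 18.145° = 0.31668999 rad
x = r_b·(cos φ + φ·sin φ) = 119.358988·(0.95027143 + 0.31668999·0.31142287) = 125.195158
y = r_b·(sin φ − φ·cos φ) = 119.358988·(0.31142287 − 0.31668999·0.95027143) = 1.251051

x=125.195158 y=1.251051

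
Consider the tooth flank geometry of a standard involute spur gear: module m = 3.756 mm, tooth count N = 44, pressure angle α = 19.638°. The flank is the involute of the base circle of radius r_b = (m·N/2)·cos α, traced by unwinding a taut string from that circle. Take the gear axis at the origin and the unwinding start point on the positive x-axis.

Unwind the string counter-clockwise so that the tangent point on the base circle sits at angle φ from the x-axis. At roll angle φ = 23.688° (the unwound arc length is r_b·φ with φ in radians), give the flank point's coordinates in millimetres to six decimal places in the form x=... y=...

x=84.195426 y=1.802094

pitch radius r_p = m·N/2 = 3.756·44/2 = 82.632000
base radius r_b = r_p·cos α = 82.632000·cos 19.638° = 77.825690
roll angle φ = 23.688° = 0.41343359 rad
x = r_b·(cos φ + φ·sin φ) = 77.825690·(0.91574676 + 0.41343359·0.40175599) = 84.195426
y = r_b·(sin φ − φ·cos φ) = 77.825690·(0.40175599 − 0.41343359·0.91574676) = 1.802094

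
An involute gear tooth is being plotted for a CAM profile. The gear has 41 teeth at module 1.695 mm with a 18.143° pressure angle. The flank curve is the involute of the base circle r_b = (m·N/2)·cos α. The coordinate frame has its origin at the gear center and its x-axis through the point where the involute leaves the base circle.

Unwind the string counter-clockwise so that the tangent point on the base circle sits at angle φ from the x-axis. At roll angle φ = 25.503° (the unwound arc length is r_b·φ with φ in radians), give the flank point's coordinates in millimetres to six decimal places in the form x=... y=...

x=36.130714 y=0.951551

pitch radius r_p = m·N/2 = 1.695·41/2 = 34.747500
base radius r_b = r_p·cos α = 34.747500·cos 18.143° = 33.019934
roll angle φ = 25.503° = 0.44511132 rad
x = r_b·(cos φ + φ·sin φ) = 33.019934·(0.90256274 + 0.44511132·0.43055836) = 36.130714
y = r_b·(sin φ − φ·cos φ) = 33.019934·(0.43055836 − 0.44511132·0.90256274) = 0.951551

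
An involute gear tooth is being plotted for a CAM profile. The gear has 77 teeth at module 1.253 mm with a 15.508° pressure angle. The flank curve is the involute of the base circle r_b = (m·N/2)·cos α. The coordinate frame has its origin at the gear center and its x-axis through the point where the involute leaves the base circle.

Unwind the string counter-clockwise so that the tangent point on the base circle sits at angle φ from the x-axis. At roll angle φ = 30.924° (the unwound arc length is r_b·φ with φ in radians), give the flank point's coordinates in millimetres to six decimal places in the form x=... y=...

pitch radius r_p = m·N/2 = 1.253·77/2 = 48.240500
base radius r_b = r_p·cos α = 48.240500·cos 15.508° = 46.484214
roll angle φ = 30.924° = 0.53972562 rad
x = r_b·(cos φ + φ·sin φ) = 46.484214·(0.85784972 + 0.53972562·0.51390063) = 52.769580
y = r_b·(sin φ − φ·cos φ) = 46.484214·(0.51390063 − 0.53972562·0.85784972) = 2.365915

x=52.769580 y=2.365915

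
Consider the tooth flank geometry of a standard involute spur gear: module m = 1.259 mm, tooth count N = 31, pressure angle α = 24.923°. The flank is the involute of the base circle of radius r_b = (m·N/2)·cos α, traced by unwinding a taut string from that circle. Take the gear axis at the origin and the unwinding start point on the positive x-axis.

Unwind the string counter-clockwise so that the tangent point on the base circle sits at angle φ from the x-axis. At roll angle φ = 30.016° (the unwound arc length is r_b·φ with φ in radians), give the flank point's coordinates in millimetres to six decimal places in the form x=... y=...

pitch radius r_p = m·N/2 = 1.259·31/2 = 19.514500
base radius r_b = r_p·cos α = 19.514500·cos 24.923° = 17.697211
roll angle φ = 30.016° = 0.52387803 rad
x = r_b·(cos φ + φ·sin φ) = 17.697211·(0.86588574 + 0.52387803·0.50024182) = 19.961594
y = r_b·(sin φ − φ·cos φ) = 17.697211·(0.50024182 − 0.52387803·0.86588574) = 0.825102

x=19.961594 y=0.825102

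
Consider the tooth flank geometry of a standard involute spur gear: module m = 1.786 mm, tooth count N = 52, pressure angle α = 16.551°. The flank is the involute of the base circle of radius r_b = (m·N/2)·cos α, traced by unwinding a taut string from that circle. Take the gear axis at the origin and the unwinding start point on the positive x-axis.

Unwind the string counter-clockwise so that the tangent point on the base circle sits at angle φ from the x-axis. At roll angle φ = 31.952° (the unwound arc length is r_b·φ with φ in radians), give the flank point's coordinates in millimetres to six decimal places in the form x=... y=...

x=50.904553 y=2.494108

pitch radius r_p = m·N/2 = 1.786·52/2 = 46.436000
base radius r_b = r_p·cos α = 46.436000·cos 16.551° = 44.511996
roll angle φ = 31.952° = 0.55766760 rad
x = r_b·(cos φ + φ·sin φ) = 44.511996·(0.84849174 + 0.55766760·0.52920862) = 50.904553
y = r_b·(sin φ − φ·cos φ) = 44.511996·(0.52920862 − 0.55766760·0.84849174) = 2.494108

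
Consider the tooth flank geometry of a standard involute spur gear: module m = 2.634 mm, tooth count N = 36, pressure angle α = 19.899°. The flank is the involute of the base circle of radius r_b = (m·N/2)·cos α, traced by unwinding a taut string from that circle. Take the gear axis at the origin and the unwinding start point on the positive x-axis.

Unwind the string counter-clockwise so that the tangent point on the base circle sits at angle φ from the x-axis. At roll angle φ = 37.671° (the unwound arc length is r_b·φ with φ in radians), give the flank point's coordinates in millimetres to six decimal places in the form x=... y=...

x=53.200476 y=4.043831

pitch radius r_p = m·N/2 = 2.634·36/2 = 47.412000
base radius r_b = r_p·cos α = 47.412000·cos 19.899° = 44.581222
roll angle φ = 37.671° = 0.65748298 rad
x = r_b·(cos φ + φ·sin φ) = 44.581222·(0.79153295 + 0.65748298·0.61112649) = 53.200476
y = r_b·(sin φ − φ·cos φ) = 44.581222·(0.61112649 − 0.65748298·0.79153295) = 4.043831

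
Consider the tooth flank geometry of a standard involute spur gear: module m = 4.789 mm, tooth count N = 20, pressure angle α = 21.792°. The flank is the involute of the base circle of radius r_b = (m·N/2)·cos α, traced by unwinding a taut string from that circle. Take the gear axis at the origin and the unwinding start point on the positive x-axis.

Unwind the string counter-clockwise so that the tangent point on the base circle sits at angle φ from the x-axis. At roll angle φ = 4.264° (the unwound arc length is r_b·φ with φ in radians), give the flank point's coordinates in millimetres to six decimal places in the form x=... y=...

x=44.590640 y=0.006106

pitch radius r_p = m·N/2 = 4.789·20/2 = 47.890000
base radius r_b = r_p·cos α = 47.890000·cos 21.792° = 44.467669
roll angle φ = 4.264° = 0.07442084 rad
x = r_b·(cos φ + φ·sin φ) = 44.467669·(0.99723205 + 0.07442084·0.07435216) = 44.590640
y = r_b·(sin φ − φ·cos φ) = 44.467669·(0.07435216 − 0.07442084·0.99723205) = 0.006106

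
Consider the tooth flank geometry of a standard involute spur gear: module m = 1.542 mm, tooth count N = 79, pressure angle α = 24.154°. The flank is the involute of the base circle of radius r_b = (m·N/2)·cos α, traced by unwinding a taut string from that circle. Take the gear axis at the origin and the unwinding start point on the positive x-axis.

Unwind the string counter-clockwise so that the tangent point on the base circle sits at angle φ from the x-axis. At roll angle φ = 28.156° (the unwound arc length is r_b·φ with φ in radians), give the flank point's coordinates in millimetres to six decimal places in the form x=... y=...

pitch radius r_p = m·N/2 = 1.542·79/2 = 60.909000
base radius r_b = r_p·cos α = 60.909000·cos 24.154° = 55.576352
roll angle φ = 28.156° = 0.49141490 rad
x = r_b·(cos φ + φ·sin φ) = 55.576352·(0.88166609 + 0.49141490·0.47187383) = 61.887153
y = r_b·(sin φ − φ·cos φ) = 55.576352·(0.47187383 − 0.49141490·0.88166609) = 2.145802

x=61.887153 y=2.145802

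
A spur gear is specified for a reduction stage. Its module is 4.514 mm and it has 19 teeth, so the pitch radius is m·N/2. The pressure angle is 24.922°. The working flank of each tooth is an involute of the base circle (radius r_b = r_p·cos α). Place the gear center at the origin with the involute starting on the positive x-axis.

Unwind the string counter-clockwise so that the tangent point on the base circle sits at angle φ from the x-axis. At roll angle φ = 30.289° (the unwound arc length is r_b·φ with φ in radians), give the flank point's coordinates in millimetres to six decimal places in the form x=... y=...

x=43.950164 y=1.862155

pitch radius r_p = m·N/2 = 4.514·19/2 = 42.883000
base radius r_b = r_p·cos α = 42.883000·cos 24.922° = 38.889833
roll angle φ = 30.289° = 0.52864278 rad
x = r_b·(cos φ + φ·sin φ) = 38.889833·(0.86349240 + 0.52864278·0.50436185) = 43.950164
y = r_b·(sin φ − φ·cos φ) = 38.889833·(0.50436185 − 0.52864278·0.86349240) = 1.862155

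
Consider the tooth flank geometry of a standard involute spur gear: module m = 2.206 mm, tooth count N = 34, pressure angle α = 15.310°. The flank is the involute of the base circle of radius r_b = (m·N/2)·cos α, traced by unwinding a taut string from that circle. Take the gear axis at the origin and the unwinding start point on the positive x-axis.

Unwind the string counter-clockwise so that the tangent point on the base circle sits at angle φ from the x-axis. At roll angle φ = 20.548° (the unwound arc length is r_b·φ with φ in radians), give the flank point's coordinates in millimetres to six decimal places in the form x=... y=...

x=38.422930 y=0.549016

pitch radius r_p = m·N/2 = 2.206·34/2 = 37.502000
base radius r_b = r_p·cos α = 37.502000·cos 15.310° = 36.171105
roll angle φ = 20.548° = 0.35863025 rad
x = r_b·(cos φ + φ·sin φ) = 36.171105·(0.93637847 + 0.35863025·0.35099196) = 38.422930
y = r_b·(sin φ − φ·cos φ) = 36.171105·(0.35099196 − 0.35863025·0.93637847) = 0.549016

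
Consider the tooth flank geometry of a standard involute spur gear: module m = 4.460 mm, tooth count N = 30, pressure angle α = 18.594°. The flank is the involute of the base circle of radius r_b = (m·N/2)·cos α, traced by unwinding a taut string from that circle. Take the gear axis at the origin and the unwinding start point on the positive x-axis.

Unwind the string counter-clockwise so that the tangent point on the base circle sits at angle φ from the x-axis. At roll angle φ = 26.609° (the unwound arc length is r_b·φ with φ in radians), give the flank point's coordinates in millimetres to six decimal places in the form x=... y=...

x=69.881575 y=2.071783

pitch radius r_p = m·N/2 = 4.460·30/2 = 66.900000
base radius r_b = r_p·cos α = 66.900000·cos 18.594° = 63.407941
roll angle φ = 26.609° = 0.46441466 rad
x = r_b·(cos φ + φ·sin φ) = 63.407941·(0.89408389 + 0.46441466·0.44789954) = 69.881575
y = r_b·(sin φ − φ·cos φ) = 63.407941·(0.44789954 − 0.46441466·0.89408389) = 2.071783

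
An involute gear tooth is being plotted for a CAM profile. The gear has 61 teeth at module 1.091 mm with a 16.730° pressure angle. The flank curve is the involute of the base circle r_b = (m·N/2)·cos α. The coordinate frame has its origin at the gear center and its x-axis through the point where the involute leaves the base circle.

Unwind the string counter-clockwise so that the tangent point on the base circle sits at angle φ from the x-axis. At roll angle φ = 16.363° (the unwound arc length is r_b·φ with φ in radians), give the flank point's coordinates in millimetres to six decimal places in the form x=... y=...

x=33.140180 y=0.245411

pitch radius r_p = m·N/2 = 1.091·61/2 = 33.275500
base radius r_b = r_p·cos α = 33.275500·cos 16.730° = 31.867011
roll angle φ = 16.363° = 0.28558823 rad
x = r_b·(cos φ + φ·sin φ) = 31.867011·(0.95949610 + 0.28558823·0.28172190) = 33.140180
y = r_b·(sin φ − φ·cos φ) = 31.867011·(0.28172190 − 0.28558823·0.95949610) = 0.245411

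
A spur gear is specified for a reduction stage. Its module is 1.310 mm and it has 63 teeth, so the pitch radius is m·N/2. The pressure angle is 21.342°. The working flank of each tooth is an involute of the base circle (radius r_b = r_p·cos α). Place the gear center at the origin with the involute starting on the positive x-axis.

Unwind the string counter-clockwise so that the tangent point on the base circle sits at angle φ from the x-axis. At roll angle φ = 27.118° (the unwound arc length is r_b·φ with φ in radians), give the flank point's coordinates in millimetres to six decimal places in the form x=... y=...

x=42.502099 y=1.328169

pitch radius r_p = m·N/2 = 1.310·63/2 = 41.265000
base radius r_b = r_p·cos α = 41.265000·cos 21.342° = 38.435240
roll angle φ = 27.118° = 0.47329839 rad
x = r_b·(cos φ + φ·sin φ) = 38.435240·(0.89006965 + 0.47329839·0.45582455) = 42.502099
y = r_b·(sin φ − φ·cos φ) = 38.435240·(0.45582455 − 0.47329839·0.89006965) = 1.328169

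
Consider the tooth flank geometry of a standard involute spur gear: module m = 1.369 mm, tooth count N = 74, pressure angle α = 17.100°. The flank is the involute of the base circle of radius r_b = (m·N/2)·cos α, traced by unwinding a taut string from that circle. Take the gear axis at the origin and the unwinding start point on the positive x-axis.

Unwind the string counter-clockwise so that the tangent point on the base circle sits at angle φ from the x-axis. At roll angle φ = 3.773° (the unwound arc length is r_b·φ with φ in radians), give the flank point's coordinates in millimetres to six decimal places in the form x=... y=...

pitch radius r_p = m·N/2 = 1.369·74/2 = 50.653000
base radius r_b = r_p·cos α = 50.653000·cos 17.100° = 48.413784
roll angle φ = 3.773° = 0.06585127 rad
x = r_b·(cos φ + φ·sin φ) = 48.413784·(0.99783259 + 0.06585127·0.06580369) = 48.518640
y = r_b·(sin φ − φ·cos φ) = 48.413784·(0.06580369 − 0.06585127·0.99783259) = 0.004606

x=48.518640 y=0.004606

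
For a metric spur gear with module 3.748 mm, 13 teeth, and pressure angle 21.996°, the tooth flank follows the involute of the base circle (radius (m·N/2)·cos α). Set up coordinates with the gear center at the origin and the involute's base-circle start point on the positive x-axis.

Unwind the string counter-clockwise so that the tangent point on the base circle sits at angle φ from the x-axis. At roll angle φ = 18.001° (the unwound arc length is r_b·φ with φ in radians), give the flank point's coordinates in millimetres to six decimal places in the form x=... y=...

x=23.676161 y=0.231206

pitch radius r_p = m·N/2 = 3.748·13/2 = 24.362000
base radius r_b = r_p·cos α = 24.362000·cos 21.996° = 22.588690
roll angle φ = 18.001° = 0.31417672 rad
x = r_b·(cos φ + φ·sin φ) = 22.588690·(0.95105112 + 0.31417672·0.30903359) = 23.676161
y = r_b·(sin φ − φ·cos φ) = 22.588690·(0.30903359 − 0.31417672·0.95105112) = 0.231206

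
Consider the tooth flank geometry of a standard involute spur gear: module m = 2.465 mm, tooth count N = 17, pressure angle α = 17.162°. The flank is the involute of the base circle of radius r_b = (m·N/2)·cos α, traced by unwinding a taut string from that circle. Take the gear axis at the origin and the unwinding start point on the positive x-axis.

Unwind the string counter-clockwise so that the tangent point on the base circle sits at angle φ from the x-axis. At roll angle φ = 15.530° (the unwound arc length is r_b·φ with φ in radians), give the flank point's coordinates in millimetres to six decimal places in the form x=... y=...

pitch radius r_p = m·N/2 = 2.465·17/2 = 20.952500
base radius r_b = r_p·cos α = 20.952500·cos 17.162° = 20.019575
roll angle φ = 15.530° = 0.27104963 rad
x = r_b·(cos φ + φ·sin φ) = 20.019575·(0.96349040 + 0.27104963·0.26774290) = 20.741521
y = r_b·(sin φ − φ·cos φ) = 20.019575·(0.26774290 − 0.27104963·0.96349040) = 0.131913

x=20.741521 y=0.131913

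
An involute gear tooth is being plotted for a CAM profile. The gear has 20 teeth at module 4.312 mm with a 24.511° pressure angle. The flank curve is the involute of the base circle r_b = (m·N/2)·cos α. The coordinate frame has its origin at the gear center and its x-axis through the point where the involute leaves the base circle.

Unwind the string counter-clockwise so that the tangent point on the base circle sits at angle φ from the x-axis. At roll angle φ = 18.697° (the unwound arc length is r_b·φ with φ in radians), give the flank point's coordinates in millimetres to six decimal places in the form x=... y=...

x=41.267782 y=0.449633

pitch radius r_p = m·N/2 = 4.312·20/2 = 43.120000
base radius r_b = r_p·cos α = 43.120000·cos 24.511° = 39.234096
roll angle φ = 18.697° = 0.32632421 rad
x = r_b·(cos φ + φ·sin φ) = 39.234096·(0.94722706 + 0.32632421·0.32056339) = 41.267782
y = r_b·(sin φ − φ·cos φ) = 39.234096·(0.32056339 − 0.32632421·0.94722706) = 0.449633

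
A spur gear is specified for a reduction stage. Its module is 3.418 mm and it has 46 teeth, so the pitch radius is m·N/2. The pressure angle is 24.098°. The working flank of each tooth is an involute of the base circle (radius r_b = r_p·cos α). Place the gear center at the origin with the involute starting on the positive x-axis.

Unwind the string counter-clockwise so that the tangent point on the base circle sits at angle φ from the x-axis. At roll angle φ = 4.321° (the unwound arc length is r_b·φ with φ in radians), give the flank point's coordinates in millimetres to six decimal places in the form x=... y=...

x=71.966452 y=0.010255

pitch radius r_p = m·N/2 = 3.418·46/2 = 78.614000
base radius r_b = r_p·cos α = 78.614000·cos 24.098° = 71.762666
roll angle φ = 4.321° = 0.07541568 rad
x = r_b·(cos φ + φ·sin φ) = 71.762666·(0.99715759 + 0.07541568·0.07534421) = 71.966452
y = r_b·(sin φ − φ·cos φ) = 71.762666·(0.07534421 − 0.07541568·0.99715759) = 0.010255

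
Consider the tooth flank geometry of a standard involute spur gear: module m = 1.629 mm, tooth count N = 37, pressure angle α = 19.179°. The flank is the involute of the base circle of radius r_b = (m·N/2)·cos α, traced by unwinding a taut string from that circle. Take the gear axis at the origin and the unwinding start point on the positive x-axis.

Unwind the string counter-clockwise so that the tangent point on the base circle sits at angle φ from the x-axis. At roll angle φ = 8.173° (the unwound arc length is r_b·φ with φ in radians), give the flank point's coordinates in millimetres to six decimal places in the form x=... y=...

pitch radius r_p = m·N/2 = 1.629·37/2 = 30.136500
base radius r_b = r_p·cos α = 30.136500·cos 19.179° = 28.463829
roll angle φ = 8.173° = 0.14264576 rad
x = r_b·(cos φ + φ·sin φ) = 28.463829·(0.98984333 + 0.14264576·0.14216250) = 28.751946
y = r_b·(sin φ − φ·cos φ) = 28.463829·(0.14216250 − 0.14264576·0.98984333) = 0.027483

x=28.751946 y=0.027483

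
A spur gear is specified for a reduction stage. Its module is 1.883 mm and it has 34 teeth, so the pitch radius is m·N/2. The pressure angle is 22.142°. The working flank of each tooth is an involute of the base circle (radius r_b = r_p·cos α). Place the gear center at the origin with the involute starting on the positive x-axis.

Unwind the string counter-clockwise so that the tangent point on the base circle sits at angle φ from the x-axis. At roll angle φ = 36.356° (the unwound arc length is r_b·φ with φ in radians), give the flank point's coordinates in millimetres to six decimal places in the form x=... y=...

x=35.031801 y=2.424823

pitch radius r_p = m·N/2 = 1.883·34/2 = 32.011000
base radius r_b = r_p·cos α = 32.011000·cos 22.142° = 29.650272
roll angle φ = 36.356° = 0.63453190 rad
x = r_b·(cos φ + φ·sin φ) = 29.650272·(0.80534927 + 0.63453190·0.59280060) = 35.031801
y = r_b·(sin φ − φ·cos φ) = 29.650272·(0.59280060 − 0.63453190·0.80534927) = 2.424823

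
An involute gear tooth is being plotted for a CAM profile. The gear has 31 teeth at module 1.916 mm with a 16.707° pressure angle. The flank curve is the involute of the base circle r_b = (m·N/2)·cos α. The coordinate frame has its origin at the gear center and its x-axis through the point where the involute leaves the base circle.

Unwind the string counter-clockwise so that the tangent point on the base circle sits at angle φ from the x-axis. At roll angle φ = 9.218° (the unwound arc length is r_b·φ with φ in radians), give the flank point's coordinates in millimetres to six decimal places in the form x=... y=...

pitch radius r_p = m·N/2 = 1.916·31/2 = 29.698000
base radius r_b = r_p·cos α = 29.698000·cos 16.707° = 28.444370
roll angle φ = 9.218° = 0.16088445 rad
x = r_b·(cos φ + φ·sin φ) = 28.444370·(0.98708599 + 0.16088445·0.16019130) = 28.810115
y = r_b·(sin φ − φ·cos φ) = 28.444370·(0.16019130 − 0.16088445·0.98708599) = 0.039382

x=28.810115 y=0.039382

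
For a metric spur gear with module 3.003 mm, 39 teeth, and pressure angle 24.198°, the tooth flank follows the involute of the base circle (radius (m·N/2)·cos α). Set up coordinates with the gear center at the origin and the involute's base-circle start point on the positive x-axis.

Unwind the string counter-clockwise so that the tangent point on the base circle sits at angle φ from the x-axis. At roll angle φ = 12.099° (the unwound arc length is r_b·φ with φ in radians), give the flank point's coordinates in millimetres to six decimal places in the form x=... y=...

x=54.590873 y=0.166905

pitch radius r_p = m·N/2 = 3.003·39/2 = 58.558500
base radius r_b = r_p·cos α = 58.558500·cos 24.198° = 53.413224
roll angle φ = 12.099° = 0.21116739 rad
x = r_b·(cos φ + φ·sin φ) = 53.413224·(0.97778690 + 0.21116739·0.20960150) = 54.590873
y = r_b·(sin φ − φ·cos φ) = 53.413224·(0.20960150 − 0.21116739·0.97778690) = 0.166905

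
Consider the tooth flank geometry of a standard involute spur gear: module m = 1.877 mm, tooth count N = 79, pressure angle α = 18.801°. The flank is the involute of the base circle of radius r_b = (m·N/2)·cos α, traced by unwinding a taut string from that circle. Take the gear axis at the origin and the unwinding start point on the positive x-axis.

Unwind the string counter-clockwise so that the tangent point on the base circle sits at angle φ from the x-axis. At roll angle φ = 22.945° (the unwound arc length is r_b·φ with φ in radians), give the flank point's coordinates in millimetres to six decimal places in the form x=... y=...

pitch radius r_p = m·N/2 = 1.877·79/2 = 74.141500
base radius r_b = r_p·cos α = 74.141500·cos 18.801° = 70.185579
roll angle φ = 22.945° = 0.40046580 rad
x = r_b·(cos φ + φ·sin φ) = 70.185579·(0.92087950 + 0.40046580·0.38984733) = 75.589870
y = r_b·(sin φ − φ·cos φ) = 70.185579·(0.38984733 − 0.40046580·0.92087950) = 1.478570

x=75.589870 y=1.478570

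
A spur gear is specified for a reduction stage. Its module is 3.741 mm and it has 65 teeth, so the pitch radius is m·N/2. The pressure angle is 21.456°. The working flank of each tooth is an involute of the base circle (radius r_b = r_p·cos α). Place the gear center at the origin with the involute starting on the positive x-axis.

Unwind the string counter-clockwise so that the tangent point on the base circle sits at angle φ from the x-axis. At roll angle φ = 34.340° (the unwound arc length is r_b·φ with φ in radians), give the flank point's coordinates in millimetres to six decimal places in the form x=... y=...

pitch radius r_p = m·N/2 = 3.741·65/2 = 121.582500
base radius r_b = r_p·cos α = 121.582500·cos 21.456° = 113.156680
roll angle φ = 34.340° = 0.59934607 rad
x = r_b·(cos φ + φ·sin φ) = 113.156680·(0.82570468 + 0.59934607·0.56410264) = 131.691447
y = r_b·(sin φ − φ·cos φ) = 113.156680·(0.56410264 − 0.59934607·0.82570468) = 7.832681

x=131.691447 y=7.832681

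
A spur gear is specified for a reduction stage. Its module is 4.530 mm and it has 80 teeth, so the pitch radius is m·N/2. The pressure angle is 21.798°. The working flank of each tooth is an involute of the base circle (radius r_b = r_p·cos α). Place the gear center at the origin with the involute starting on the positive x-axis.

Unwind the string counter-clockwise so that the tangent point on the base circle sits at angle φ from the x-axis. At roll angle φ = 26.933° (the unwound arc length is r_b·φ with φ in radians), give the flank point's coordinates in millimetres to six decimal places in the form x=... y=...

x=185.817734 y=5.697413

pitch radius r_p = m·N/2 = 4.530·80/2 = 181.200000
base radius r_b = r_p·cos α = 181.200000·cos 21.798° = 168.243981
roll angle φ = 26.933° = 0.47006953 rad
x = r_b·(cos φ + φ·sin φ) = 168.243981·(0.89153680 + 0.47006953·0.45294827) = 185.817734
y = r_b·(sin φ − φ·cos φ) = 168.243981·(0.45294827 − 0.47006953·0.89153680) = 5.697413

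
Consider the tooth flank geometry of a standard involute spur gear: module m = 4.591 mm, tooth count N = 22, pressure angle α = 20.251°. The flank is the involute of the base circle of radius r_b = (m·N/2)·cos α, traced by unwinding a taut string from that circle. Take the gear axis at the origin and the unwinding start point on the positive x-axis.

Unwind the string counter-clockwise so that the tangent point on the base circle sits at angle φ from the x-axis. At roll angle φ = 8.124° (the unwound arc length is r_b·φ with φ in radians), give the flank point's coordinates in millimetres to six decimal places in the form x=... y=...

x=47.853174 y=0.044930

pitch radius r_p = m·N/2 = 4.591·22/2 = 50.501000
base radius r_b = r_p·cos α = 50.501000·cos 20.251° = 47.379296
roll angle φ = 8.124° = 0.14179055 rad
x = r_b·(cos φ + φ·sin φ) = 47.379296·(0.98996455 + 0.14179055·0.14131592) = 47.853174
y = r_b·(sin φ − φ·cos φ) = 47.379296·(0.14131592 − 0.14179055·0.98996455) = 0.044930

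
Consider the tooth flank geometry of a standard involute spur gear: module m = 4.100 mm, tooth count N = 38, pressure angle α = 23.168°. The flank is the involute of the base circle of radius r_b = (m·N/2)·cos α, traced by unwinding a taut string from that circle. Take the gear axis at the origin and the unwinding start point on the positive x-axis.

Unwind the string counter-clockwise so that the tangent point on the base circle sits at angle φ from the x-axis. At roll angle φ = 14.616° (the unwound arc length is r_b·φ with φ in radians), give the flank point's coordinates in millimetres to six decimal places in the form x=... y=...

pitch radius r_p = m·N/2 = 4.100·38/2 = 77.900000
base radius r_b = r_p·cos α = 77.900000·cos 23.168° = 71.617771
roll angle φ = 14.616° = 0.25509732 rad
x = r_b·(cos φ + φ·sin φ) = 71.617771·(0.96763874 + 0.25509732·0.25233958) = 73.910248
y = r_b·(sin φ − φ·cos φ) = 71.617771·(0.25233958 − 0.25509732·0.96763874) = 0.393721

x=73.910248 y=0.393721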